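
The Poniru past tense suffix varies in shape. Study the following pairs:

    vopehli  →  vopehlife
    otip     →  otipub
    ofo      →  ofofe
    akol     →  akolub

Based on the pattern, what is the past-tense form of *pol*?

polub

The alternation tracks the final sound of the stem — -ub when the stem ends in a consonant (*otip*, *akol*); -fe when the stem ends in a vowel (*vopehli*, *ofo*).
*pol* — final sound /l/ (a consonant) → -ub → *polub*.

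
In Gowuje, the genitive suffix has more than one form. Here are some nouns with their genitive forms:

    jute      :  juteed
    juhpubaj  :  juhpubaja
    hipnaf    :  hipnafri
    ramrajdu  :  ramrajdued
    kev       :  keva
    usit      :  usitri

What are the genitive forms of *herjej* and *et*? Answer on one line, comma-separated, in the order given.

The alternation tracks the final sound of the stem — -ri when the stem ends in a voiceless consonant (*hipnaf*, *usit*); -a when the stem ends in a voiced consonant (*juhpubaj*, *kev*); -ed when the stem ends in a vowel (*jute*, *ramrajdu*).
Since the final sound of *herjej* is /j/ (a voiced consonant), it takes -a, giving *herjeja*.
*et*: final sound = /t/, a voiceless consonant → -ri → *etri*.

herjeja, etri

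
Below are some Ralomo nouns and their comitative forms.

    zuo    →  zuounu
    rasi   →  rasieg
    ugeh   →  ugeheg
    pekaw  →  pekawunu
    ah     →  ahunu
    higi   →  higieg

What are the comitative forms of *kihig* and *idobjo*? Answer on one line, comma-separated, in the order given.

kihigeg, idobjounu

The pattern is front/back vowel harmony: -eg when the last vowel of the stem is a front vowel (*rasi*, *ugeh*, *higi*); -unu when the last vowel of the stem is a back vowel (*zuo*, *pekaw*, *ah*).
*kihig* — last vowel /i/ (a front vowel) → -eg → *kihigeg*.
The last vowel of *idobjo* is /o/, which is a back vowel, so the suffix is -unu, giving *idobjounu*.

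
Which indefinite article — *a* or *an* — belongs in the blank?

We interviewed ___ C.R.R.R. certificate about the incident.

The indefinite article is chosen by the initial *sound* of the following word, not its spelling.
The initialism *C.R.R.R.* is read letter by letter; the first letter, C, is pronounced /siː/, which begins with a consonant sound.
So the article is *a*: We interviewed a C.R.R.R. certificate about the incident.

a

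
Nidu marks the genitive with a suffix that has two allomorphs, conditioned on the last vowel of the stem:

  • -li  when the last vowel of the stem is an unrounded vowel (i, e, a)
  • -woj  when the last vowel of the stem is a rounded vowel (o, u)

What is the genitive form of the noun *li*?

lili

Since the last vowel of *li* is /i/ (an unrounded vowel), it takes -li, giving *lili*.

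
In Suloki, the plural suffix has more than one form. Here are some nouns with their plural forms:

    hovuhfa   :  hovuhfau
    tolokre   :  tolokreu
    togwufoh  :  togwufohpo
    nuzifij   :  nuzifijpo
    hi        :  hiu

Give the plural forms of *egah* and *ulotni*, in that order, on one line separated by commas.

Looking at the final sound of each stem: -po when the stem ends in a consonant (*togwufoh*, *nuzifij*); -u when the stem ends in a vowel (*hovuhfa*, *tolokre*, *hi*).
Since the final sound of *egah* is /h/ (a consonant), it takes -po, giving *egahpo*.
*ulotni* — final sound /i/ (a vowel) → -u → *ulotniu*.

egahpo, ulotniu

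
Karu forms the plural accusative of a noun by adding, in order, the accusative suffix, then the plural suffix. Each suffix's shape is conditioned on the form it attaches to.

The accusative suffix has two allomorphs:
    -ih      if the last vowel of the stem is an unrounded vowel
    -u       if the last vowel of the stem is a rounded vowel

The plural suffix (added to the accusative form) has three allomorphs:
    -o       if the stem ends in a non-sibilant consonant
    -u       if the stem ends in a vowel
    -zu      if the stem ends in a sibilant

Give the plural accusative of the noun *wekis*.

The last vowel of *wekis* is /i/, which is an unrounded vowel, so the accusative suffix is -ih, giving *wekisih*.
The final sound of the accusative form *wekisih* is /h/, which is a non-sibilant consonant, so the plural suffix is -o, giving *wekisiho*.

wekisiho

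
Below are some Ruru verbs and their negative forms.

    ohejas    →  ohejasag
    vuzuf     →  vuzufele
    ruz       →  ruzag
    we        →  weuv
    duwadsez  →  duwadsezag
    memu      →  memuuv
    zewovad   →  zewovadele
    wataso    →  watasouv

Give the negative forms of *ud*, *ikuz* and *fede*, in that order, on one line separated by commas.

Looking at the final sound of each stem: -ag when the stem ends in a sibilant (*ohejas*, *ruz*, *duwadsez*); -ele when the stem ends in a non-sibilant consonant (*vuzuf*, *zewovad*); -uv when the stem ends in a vowel (*we*, *memu*, *wataso*).
Since the final sound of *ud* is /d/ (a non-sibilant consonant), it takes -ele, giving *udele*.
The final sound of *ikuz* is /z/, which is a sibilant, so the suffix is -ag, giving *ikuzag*.
*fede*: final sound = /e/, a vowel → -uv → *fedeuv*.

udele, ikuzag, fedeuv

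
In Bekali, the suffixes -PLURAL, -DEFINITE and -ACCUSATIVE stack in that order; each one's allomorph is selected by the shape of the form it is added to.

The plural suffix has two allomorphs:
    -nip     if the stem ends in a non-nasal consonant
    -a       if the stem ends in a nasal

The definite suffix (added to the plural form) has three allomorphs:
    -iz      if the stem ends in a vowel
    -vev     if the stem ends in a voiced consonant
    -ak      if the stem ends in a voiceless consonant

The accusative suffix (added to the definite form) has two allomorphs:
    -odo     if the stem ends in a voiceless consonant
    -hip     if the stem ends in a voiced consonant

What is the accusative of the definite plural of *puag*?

Since the final consonant of *puag* is /g/ (non-nasal), it takes -nip, giving *puagnip*.
The plural form *puagnip*: final sound = /p/, a voiceless consonant → -ak → *puagnipak*.
The final consonant of the definite form *puagnipak* is /k/, which is voiceless, so the accusative suffix is -odo, giving *puagnipakodo*.

puagnipakodo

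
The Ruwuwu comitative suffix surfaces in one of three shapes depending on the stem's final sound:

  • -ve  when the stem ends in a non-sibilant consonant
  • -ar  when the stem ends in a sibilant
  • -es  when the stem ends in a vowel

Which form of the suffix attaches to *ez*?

*ez* — final sound /z/ (a sibilant) → -ar.

-ar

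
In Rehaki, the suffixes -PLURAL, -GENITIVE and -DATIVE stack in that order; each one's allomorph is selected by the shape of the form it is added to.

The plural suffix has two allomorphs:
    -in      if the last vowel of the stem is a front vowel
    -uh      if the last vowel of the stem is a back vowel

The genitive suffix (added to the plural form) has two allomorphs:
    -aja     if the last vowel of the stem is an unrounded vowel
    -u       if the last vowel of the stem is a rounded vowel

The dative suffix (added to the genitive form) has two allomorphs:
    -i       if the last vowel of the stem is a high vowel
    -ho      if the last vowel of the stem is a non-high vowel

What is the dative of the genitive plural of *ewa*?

ewauhui

*ewa* — last vowel /a/ (a back vowel) → -uh → *ewauh*.
The plural form *ewauh* — last vowel /u/ (a rounded vowel) → -u → *ewauhu*.
The genitive form *ewauhu* — last vowel /u/ (a high vowel) → -i → *ewauhui*.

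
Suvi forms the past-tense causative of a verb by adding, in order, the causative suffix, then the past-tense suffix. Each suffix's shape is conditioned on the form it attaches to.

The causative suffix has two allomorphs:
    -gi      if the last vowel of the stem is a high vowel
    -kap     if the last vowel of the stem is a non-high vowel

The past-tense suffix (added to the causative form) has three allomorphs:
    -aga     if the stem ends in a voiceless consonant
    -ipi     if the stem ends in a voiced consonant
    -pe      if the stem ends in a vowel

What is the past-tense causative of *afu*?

afugipe

*afu* — last vowel /u/ (a high vowel) → -gi → *afugi*.
The final sound of the causative form *afugi* is /i/, which is a vowel, so the past-tense suffix is -pe, giving *afugipe*.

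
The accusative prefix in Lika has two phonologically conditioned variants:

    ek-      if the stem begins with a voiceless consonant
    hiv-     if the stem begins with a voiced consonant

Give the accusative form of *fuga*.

*fuga* — first consonant /f/ (voiceless) → ek- → *ekfuga*.

ekfuga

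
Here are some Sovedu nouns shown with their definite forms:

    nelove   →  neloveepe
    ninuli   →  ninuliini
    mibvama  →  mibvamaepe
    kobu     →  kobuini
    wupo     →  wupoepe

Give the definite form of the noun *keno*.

kenoepe

The alternation tracks the last vowel of the stem — -ini when the last vowel of the stem is a high vowel (*ninuli*, *kobu*); -epe when the last vowel of the stem is a non-high vowel (*nelove*, *mibvama*, *wupo*).
Since the last vowel of *keno* is /o/ (a non-high vowel), it takes -epe, giving *kenoepe*.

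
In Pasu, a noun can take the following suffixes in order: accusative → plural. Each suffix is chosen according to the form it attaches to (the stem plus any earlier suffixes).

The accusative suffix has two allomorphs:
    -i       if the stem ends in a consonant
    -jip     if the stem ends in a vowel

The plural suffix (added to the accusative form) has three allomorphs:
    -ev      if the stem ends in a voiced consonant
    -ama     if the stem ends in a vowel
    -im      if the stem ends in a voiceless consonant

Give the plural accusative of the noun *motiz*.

motiziama

Since the final sound of *motiz* is /z/ (a consonant), it takes -i, giving *motizi*.
The accusative form *motizi*: final sound = /i/, a vowel → -ama → *motiziama*.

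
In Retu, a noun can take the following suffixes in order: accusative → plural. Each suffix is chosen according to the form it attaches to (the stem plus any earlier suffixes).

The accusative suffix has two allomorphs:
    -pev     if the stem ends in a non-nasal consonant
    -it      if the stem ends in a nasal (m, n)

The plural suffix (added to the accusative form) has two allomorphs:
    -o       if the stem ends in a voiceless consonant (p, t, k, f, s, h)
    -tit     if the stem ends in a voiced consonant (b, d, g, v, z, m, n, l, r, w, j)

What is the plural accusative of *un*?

unito

*un* — final consonant /n/ (a nasal) → -it → *unit*.
The final consonant of the accusative form *unit* is /t/, which is voiceless, so the plural suffix is -o, giving *unito*.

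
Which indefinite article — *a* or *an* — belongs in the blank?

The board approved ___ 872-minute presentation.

The indefinite article is chosen by the initial *sound* of the following word, not its spelling.
The number *872* is spoken "eight hundred …", beginning with /eɪt/ — a vowel sound.
So the article is *an*: The board approved an 872-minute presentation.

an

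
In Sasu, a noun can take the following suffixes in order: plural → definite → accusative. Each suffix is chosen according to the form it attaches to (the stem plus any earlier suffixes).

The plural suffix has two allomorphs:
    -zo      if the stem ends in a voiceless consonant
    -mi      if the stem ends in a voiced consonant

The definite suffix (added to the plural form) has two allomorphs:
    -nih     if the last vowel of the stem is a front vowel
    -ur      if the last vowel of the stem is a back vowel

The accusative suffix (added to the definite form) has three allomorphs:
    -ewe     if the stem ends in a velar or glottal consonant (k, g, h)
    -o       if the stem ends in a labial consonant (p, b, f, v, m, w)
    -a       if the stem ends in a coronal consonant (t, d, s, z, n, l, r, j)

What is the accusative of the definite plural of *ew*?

*ew*: final consonant = /w/, voiced → -mi → *ewmi*.
The plural form *ewmi* — last vowel /i/ (a front vowel) → -nih → *ewminih*.
The definite form *ewminih* — final consonant /h/ (velar/glottal) → -ewe → *ewminihewe*.

ewminihewe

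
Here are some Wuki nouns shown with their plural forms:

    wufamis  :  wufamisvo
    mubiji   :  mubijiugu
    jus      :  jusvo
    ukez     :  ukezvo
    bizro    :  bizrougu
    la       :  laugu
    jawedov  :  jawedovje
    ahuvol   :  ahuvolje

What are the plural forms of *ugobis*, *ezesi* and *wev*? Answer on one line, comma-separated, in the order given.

ugobisvo, ezesiugu, wevje

The alternation tracks the final sound of the stem — -vo when the stem ends in a sibilant (*wufamis*, *jus*, *ukez*); -je when the stem ends in a non-sibilant consonant (*jawedov*, *ahuvol*); -ugu when the stem ends in a vowel (*mubiji*, *bizro*, *la*).
The final sound of *ugobis* is /s/, which is a sibilant, so the suffix is -vo, giving *ugobisvo*.
*ezesi*: final sound = /i/, a vowel → -ugu → *ezesiugu*.
The final sound of *wev* is /v/, which is a non-sibilant consonant, so the suffix is -je, giving *wevje*.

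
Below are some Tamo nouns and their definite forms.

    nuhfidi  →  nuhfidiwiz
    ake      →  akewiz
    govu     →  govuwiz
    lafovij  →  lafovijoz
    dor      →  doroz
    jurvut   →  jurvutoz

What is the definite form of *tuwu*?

The pattern is consonant vs. vowel: -oz when the stem ends in a consonant (*lafovij*, *dor*, *jurvut*); -wiz when the stem ends in a vowel (*nuhfidi*, *ake*, *govu*).
The final sound of *tuwu* is /u/, which is a vowel, so the suffix is -wiz, giving *tuwuwiz*.

tuwuwiz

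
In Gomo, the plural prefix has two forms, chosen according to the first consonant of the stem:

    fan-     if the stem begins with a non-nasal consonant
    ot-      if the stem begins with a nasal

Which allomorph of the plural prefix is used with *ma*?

*ma* — first consonant /m/ (a nasal) → ot-.

ot-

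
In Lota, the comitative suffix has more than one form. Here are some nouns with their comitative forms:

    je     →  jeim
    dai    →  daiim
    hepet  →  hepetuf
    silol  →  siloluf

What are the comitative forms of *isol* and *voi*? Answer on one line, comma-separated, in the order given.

Looking at the final sound of each stem: -uf when the stem ends in a consonant (*hepet*, *silol*); -im when the stem ends in a vowel (*je*, *dai*).
Since the final sound of *isol* is /l/ (a consonant), it takes -uf, giving *isoluf*.
The final sound of *voi* is /i/, which is a vowel, so the suffix is -im, giving *voiim*.

isoluf, voiim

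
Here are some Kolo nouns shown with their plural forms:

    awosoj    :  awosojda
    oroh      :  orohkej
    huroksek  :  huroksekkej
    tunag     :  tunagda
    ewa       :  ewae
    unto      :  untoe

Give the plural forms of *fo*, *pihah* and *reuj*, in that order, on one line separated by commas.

The alternation tracks the final sound of the stem — -kej when the stem ends in a voiceless consonant (*oroh*, *huroksek*); -da when the stem ends in a voiced consonant (*awosoj*, *tunag*); -e when the stem ends in a vowel (*ewa*, *unto*).
*fo*: final sound = /o/, a vowel → -e → *foe*.
Since the final sound of *pihah* is /h/ (a voiceless consonant), it takes -kej, giving *pihahkej*.
The final sound of *reuj* is /j/, which is a voiced consonant, so the suffix is -da, giving *reujda*.

foe, pihahkej, reujda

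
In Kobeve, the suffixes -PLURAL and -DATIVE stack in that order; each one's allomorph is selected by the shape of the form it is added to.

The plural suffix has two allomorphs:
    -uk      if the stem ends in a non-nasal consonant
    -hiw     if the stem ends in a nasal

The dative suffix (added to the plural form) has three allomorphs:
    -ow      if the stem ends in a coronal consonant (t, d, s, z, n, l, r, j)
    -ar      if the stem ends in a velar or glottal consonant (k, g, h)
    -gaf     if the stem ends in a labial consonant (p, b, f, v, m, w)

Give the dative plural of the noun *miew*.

miewukar

Since the final consonant of *miew* is /w/ (non-nasal), it takes -uk, giving *miewuk*.
The plural form *miewuk* — final consonant /k/ (velar/glottal) → -ar → *miewukar*.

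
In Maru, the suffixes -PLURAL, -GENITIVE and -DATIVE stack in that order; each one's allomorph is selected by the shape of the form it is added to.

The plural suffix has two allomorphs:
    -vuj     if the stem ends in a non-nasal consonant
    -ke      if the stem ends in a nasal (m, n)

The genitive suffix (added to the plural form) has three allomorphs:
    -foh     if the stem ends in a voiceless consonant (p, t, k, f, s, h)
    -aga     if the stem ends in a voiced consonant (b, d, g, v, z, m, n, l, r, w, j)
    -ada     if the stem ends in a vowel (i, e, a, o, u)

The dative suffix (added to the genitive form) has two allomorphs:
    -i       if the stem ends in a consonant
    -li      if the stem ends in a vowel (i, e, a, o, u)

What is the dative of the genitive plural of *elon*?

Since the final consonant of *elon* is /n/ (a nasal), it takes -ke, giving *elonke*.
The plural form *elonke* — final sound /e/ (a vowel) → -ada → *elonkeada*.
The final sound of the genitive form *elonkeada* is /a/, which is a vowel, so the dative suffix is -li, giving *elonkeadali*.

elonkeadali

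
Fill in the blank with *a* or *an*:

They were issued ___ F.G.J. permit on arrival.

The indefinite article is chosen by the initial *sound* of the following word, not its spelling.
The initialism *F.G.J.* is read letter by letter; the first letter, F, is pronounced /ɛf/, which begins with a vowel sound.
So the article is *an*: They were issued an F.G.J. permit on arrival.

an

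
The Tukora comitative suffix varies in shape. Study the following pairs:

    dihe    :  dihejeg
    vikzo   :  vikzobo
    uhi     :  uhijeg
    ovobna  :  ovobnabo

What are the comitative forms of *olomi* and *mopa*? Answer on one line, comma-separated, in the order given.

The suffix is conditioned by the last vowel: -jeg when the last vowel of the stem is a front vowel (*dihe*, *uhi*); -bo when the last vowel of the stem is a back vowel (*vikzo*, *ovobna*).
Since the last vowel of *olomi* is /i/ (a front vowel), it takes -jeg, giving *olomijeg*.
The last vowel of *mopa* is /a/, which is a back vowel, so the suffix is -bo, giving *mopabo*.

olomijeg, mopabo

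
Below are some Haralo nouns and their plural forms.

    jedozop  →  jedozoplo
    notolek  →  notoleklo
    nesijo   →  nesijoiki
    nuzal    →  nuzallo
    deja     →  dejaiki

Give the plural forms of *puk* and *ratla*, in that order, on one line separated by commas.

puklo, ratlaiki

The alternation tracks the final sound of the stem — -lo when the stem ends in a consonant (*jedozop*, *notolek*, *nuzal*); -iki when the stem ends in a vowel (*nesijo*, *deja*).
Since the final sound of *puk* is /k/ (a consonant), it takes -lo, giving *puklo*.
*ratla* — final sound /a/ (a vowel) → -iki → *ratlaiki*.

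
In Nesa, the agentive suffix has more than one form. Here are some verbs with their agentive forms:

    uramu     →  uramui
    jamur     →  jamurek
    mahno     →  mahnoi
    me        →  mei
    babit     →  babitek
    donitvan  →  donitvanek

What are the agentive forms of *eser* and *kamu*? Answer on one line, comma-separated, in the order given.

eserek, kamui

Looking at the final sound of each stem: -ek when the stem ends in a consonant (*jamur*, *babit*, *donitvan*); -i when the stem ends in a vowel (*uramu*, *mahno*, *me*).
*eser*: final sound = /r/, a consonant → -ek → *eserek*.
Since the final sound of *kamu* is /u/ (a vowel), it takes -i, giving *kamui*.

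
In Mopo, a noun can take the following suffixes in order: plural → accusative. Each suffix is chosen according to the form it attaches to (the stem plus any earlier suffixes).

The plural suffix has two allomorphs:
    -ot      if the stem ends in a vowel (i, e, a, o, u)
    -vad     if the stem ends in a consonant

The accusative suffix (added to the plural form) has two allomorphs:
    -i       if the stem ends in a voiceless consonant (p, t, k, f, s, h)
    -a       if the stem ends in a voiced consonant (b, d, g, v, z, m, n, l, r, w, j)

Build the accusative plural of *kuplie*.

Since the final sound of *kuplie* is /e/ (a vowel), it takes -ot, giving *kuplieot*.
The final consonant of the plural form *kuplieot* is /t/, which is voiceless, so the accusative suffix is -i, giving *kuplieoti*.

kuplieoti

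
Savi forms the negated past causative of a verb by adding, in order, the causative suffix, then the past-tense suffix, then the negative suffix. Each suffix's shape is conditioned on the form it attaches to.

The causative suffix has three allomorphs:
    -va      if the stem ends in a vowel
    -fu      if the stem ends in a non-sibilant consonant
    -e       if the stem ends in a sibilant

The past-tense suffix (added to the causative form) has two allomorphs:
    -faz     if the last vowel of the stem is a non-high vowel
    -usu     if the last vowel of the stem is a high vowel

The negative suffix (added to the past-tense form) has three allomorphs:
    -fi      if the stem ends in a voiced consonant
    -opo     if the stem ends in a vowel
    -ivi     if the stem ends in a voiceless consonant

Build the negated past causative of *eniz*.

enizefazfi

Since the final sound of *eniz* is /z/ (a sibilant), it takes -e, giving *enize*.
Since the last vowel of the causative form *enize* is /e/ (a non-high vowel), it takes -faz, giving *enizefaz*.
Since the final sound of the past-tense form *enizefaz* is /z/ (a voiced consonant), it takes -fi, giving *enizefazfi*.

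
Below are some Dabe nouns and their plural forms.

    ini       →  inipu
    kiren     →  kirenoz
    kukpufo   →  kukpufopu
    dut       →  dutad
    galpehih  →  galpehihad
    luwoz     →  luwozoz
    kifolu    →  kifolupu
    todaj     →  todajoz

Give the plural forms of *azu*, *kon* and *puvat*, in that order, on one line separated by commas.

azupu, konoz, puvatad

The suffix is conditioned by the final sound: -ad when the stem ends in a voiceless consonant (*dut*, *galpehih*); -oz when the stem ends in a voiced consonant (*kiren*, *luwoz*, *todaj*); -pu when the stem ends in a vowel (*ini*, *kukpufo*, *kifolu*).
The final sound of *azu* is /u/, which is a vowel, so the suffix is -pu, giving *azupu*.
*kon* — final sound /n/ (a voiced consonant) → -oz → *konoz*.
*puvat*: final sound = /t/, a voiceless consonant → -ad → *puvatad*.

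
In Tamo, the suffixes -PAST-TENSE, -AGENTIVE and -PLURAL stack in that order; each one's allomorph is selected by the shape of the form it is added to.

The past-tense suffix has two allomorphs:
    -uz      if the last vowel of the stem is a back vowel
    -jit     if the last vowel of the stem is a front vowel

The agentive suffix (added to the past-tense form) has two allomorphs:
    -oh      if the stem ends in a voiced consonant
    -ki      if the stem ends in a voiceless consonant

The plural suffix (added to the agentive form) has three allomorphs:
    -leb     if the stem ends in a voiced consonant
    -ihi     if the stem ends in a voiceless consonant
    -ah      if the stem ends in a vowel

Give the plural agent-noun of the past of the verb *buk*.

*buk*: last vowel = /u/, a back vowel → -uz → *bukuz*.
The past-tense form *bukuz*: final consonant = /z/, voiced → -oh → *bukuzoh*.
The agentive form *bukuzoh*: final sound = /h/, a voiceless consonant → -ihi → *bukuzohihi*.

bukuzohihi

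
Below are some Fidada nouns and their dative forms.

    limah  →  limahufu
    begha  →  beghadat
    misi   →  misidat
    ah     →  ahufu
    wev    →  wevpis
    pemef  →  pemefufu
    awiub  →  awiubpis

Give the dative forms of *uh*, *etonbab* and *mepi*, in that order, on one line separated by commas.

uhufu, etonbabpis, mepidat

The pattern is voicing of the final sound: -ufu when the stem ends in a voiceless consonant (*limah*, *ah*, *pemef*); -pis when the stem ends in a voiced consonant (*wev*, *awiub*); -dat when the stem ends in a vowel (*begha*, *misi*).
*uh*: final sound = /h/, a voiceless consonant → -ufu → *uhufu*.
The final sound of *etonbab* is /b/, which is a voiced consonant, so the suffix is -pis, giving *etonbabpis*.
Since the final sound of *mepi* is /i/ (a vowel), it takes -dat, giving *mepidat*.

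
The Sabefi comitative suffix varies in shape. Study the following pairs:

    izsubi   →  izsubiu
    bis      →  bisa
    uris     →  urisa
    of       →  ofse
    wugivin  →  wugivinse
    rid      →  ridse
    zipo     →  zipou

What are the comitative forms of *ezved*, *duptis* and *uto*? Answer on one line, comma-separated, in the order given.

The alternation tracks the final sound of the stem — -a when the stem ends in a sibilant (*bis*, *uris*); -se when the stem ends in a non-sibilant consonant (*of*, *wugivin*, *rid*); -u when the stem ends in a vowel (*izsubi*, *zipo*).
Since the final sound of *ezved* is /d/ (a non-sibilant consonant), it takes -se, giving *ezvedse*.
*duptis*: final sound = /s/, a sibilant → -a → *duptisa*.
Since the final sound of *uto* is /o/ (a vowel), it takes -u, giving *utou*.

ezvedse, duptisa, utou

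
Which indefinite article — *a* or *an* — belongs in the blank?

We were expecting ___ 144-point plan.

The indefinite article is chosen by the initial *sound* of the following word, not its spelling.
The number *144* is spoken "one hundred …", beginning with /wʌn/ — a consonant sound.
So the article is *a*: We were expecting a 144-point plan.

a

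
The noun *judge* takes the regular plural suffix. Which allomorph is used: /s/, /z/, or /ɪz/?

The stem *judge* ends in a sibilant (/s, z, ʃ, ʒ, tʃ, dʒ/).
The plural suffix surfaces as /ɪz/ after sibilants, /s/ after other voiceless consonants, and /z/ after other voiced sounds.
So the plural -s on *judge* is pronounced /ɪz/.

/ɪz/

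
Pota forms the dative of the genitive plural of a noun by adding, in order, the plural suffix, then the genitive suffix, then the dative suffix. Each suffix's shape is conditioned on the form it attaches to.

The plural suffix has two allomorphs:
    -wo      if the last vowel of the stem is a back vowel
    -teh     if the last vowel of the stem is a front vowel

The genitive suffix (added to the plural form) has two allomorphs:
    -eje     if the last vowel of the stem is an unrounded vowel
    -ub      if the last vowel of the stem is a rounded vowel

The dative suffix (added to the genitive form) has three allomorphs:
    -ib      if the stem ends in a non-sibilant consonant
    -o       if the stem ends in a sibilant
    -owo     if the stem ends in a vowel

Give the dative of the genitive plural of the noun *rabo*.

Since the last vowel of *rabo* is /o/ (a back vowel), it takes -wo, giving *rabowo*.
The plural form *rabowo*: last vowel = /o/, a rounded vowel → -ub → *rabowoub*.
The genitive form *rabowoub* — final sound /b/ (a non-sibilant consonant) → -ib → *rabowoubib*.

rabowoubib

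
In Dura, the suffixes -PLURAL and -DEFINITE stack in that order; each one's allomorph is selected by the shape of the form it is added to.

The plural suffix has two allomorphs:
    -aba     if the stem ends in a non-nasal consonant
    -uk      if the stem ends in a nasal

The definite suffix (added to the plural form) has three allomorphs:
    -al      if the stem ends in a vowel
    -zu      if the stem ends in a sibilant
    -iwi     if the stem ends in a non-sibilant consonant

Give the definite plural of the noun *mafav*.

*mafav* — final consonant /v/ (non-nasal) → -aba → *mafavaba*.
Since the final sound of the plural form *mafavaba* is /a/ (a vowel), it takes -al, giving *mafavabaal*.

mafavabaal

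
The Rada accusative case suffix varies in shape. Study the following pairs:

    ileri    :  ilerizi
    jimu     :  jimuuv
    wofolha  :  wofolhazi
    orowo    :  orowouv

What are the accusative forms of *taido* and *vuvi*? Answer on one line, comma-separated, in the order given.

The pattern is rounding harmony: -uv when the last vowel of the stem is a rounded vowel (*jimu*, *orowo*); -zi when the last vowel of the stem is an unrounded vowel (*ileri*, *wofolha*).
*taido*: last vowel = /o/, a rounded vowel → -uv → *taidouv*.
*vuvi*: last vowel = /i/, an unrounded vowel → -zi → *vuvizi*.

taidouv, vuvizi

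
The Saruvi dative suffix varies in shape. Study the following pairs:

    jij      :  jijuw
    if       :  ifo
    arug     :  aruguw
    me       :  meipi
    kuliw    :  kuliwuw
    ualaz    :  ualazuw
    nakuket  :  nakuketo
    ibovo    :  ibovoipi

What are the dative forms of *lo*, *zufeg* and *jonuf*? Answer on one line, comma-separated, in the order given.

loipi, zufeguw, jonufo

Looking at the final sound of each stem: -o when the stem ends in a voiceless consonant (*if*, *nakuket*); -uw when the stem ends in a voiced consonant (*jij*, *arug*, *kuliw*, *ualaz*); -ipi when the stem ends in a vowel (*me*, *ibovo*).
The final sound of *lo* is /o/, which is a vowel, so the suffix is -ipi, giving *loipi*.
*zufeg*: final sound = /g/, a voiced consonant → -uw → *zufeguw*.
The final sound of *jonuf* is /f/, which is a voiceless consonant, so the suffix is -o, giving *jonufo*.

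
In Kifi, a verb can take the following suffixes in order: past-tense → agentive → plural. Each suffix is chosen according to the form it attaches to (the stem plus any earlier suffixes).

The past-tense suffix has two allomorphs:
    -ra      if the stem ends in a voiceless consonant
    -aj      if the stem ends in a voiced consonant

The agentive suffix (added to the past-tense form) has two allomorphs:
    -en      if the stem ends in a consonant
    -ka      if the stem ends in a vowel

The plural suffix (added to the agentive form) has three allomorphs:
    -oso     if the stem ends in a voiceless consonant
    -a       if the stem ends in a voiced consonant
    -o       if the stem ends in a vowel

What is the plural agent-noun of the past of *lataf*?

latafrakao

The final consonant of *lataf* is /f/, which is voiceless, so the past-tense suffix is -ra, giving *latafra*.
The past-tense form *latafra*: final sound = /a/, a vowel → -ka → *latafraka*.
The agentive form *latafraka*: final sound = /a/, a vowel → -o → *latafrakao*.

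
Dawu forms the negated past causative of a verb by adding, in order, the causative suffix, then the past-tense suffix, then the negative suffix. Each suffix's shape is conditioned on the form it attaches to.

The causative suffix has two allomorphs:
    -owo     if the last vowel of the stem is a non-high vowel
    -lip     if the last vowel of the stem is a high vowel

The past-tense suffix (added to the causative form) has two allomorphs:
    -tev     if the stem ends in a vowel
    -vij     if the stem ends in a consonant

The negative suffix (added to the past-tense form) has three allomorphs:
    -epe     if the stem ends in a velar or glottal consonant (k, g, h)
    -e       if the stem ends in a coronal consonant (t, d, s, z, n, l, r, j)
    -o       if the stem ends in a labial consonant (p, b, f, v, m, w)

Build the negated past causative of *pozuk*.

pozuklipvije

Since the last vowel of *pozuk* is /u/ (a high vowel), it takes -lip, giving *pozuklip*.
Since the final sound of the causative form *pozuklip* is /p/ (a consonant), it takes -vij, giving *pozuklipvij*.
Since the final consonant of the past-tense form *pozuklipvij* is /j/ (coronal), it takes -e, giving *pozuklipvije*.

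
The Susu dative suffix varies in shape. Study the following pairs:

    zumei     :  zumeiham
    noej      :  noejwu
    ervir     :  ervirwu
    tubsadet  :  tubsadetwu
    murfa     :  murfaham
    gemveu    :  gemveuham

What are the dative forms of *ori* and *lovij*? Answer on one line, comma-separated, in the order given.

oriham, lovijwu

Looking at the final sound of each stem: -wu when the stem ends in a consonant (*noej*, *ervir*, *tubsadet*); -ham when the stem ends in a vowel (*zumei*, *murfa*, *gemveu*).
The final sound of *ori* is /i/, which is a vowel, so the suffix is -ham, giving *oriham*.
*lovij* — final sound /j/ (a consonant) → -wu → *lovijwu*.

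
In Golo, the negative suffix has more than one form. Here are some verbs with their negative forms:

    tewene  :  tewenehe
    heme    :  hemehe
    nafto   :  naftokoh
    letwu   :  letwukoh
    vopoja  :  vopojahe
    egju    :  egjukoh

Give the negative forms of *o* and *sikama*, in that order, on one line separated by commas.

The suffix is conditioned by the last vowel: -koh when the last vowel of the stem is a rounded vowel (*nafto*, *letwu*, *egju*); -he when the last vowel of the stem is an unrounded vowel (*tewene*, *heme*, *vopoja*).
The last vowel of *o* is /o/, which is a rounded vowel, so the suffix is -koh, giving *okoh*.
*sikama*: last vowel = /a/, an unrounded vowel → -he → *sikamahe*.

okoh, sikamahe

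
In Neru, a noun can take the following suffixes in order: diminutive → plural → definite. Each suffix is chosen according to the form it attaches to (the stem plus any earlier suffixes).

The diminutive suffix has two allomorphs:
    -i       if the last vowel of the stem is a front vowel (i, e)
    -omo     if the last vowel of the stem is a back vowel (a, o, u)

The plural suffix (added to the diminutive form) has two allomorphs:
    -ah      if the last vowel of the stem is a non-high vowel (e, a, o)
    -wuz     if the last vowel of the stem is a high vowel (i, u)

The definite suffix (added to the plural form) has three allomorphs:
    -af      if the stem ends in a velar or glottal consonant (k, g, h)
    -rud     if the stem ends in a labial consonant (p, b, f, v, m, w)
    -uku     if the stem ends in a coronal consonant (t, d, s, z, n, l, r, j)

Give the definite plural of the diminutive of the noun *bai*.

baiiwuzuku

The last vowel of *bai* is /i/, which is a front vowel, so the diminutive suffix is -i, giving *baii*.
The diminutive form *baii* — last vowel /i/ (a high vowel) → -wuz → *baiiwuz*.
The plural form *baiiwuz* — final consonant /z/ (coronal) → -uku → *baiiwuzuku*.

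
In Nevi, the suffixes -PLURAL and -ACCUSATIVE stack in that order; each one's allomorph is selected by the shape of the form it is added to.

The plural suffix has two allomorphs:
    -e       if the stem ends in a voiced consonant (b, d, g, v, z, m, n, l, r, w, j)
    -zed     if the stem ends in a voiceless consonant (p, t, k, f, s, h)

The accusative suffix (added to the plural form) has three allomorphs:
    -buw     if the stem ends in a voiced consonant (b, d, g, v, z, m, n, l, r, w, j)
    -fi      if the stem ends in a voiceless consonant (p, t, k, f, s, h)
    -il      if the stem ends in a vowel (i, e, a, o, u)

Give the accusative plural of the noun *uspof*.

uspofzedbuw

*uspof*: final consonant = /f/, voiceless → -zed → *uspofzed*.
The plural form *uspofzed*: final sound = /d/, a voiced consonant → -buw → *uspofzedbuw*.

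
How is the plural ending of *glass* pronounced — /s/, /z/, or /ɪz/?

The stem *glass* ends in a sibilant (/s, z, ʃ, ʒ, tʃ, dʒ/).
The plural suffix surfaces as /ɪz/ after sibilants, /s/ after other voiceless consonants, and /z/ after other voiced sounds.
So the plural -s on *glass* is pronounced /ɪz/.

/ɪz/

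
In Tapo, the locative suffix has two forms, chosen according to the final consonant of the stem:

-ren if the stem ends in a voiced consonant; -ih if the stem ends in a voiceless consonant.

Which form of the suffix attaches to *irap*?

Since the final consonant of *irap* is /p/ (voiceless), it takes -ih.

-ih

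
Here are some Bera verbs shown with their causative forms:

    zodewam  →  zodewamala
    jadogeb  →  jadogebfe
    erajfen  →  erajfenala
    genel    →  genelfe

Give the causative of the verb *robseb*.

The alternation tracks the final consonant of the stem — -ala when the stem ends in a nasal (*zodewam*, *erajfen*); -fe when the stem ends in a non-nasal consonant (*jadogeb*, *genel*).
*robseb* — final consonant /b/ (non-nasal) → -fe → *robsebfe*.

robsebfe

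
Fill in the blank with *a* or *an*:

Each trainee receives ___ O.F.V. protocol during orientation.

an

The indefinite article is chosen by the initial *sound* of the following word, not its spelling.
The initialism *O.F.V.* is read letter by letter; the first letter, O, is pronounced /oʊ/, which begins with a vowel sound.
So the article is *an*: Each trainee receives an O.F.V. protocol during orientation.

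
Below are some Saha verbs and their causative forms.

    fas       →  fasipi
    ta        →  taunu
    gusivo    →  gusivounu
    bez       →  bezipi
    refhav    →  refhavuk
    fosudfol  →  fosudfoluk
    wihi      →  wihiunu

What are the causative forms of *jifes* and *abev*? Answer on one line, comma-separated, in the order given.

jifesipi, abevuk

The suffix is conditioned by the final sound: -ipi when the stem ends in a sibilant (*fas*, *bez*); -uk when the stem ends in a non-sibilant consonant (*refhav*, *fosudfol*); -unu when the stem ends in a vowel (*ta*, *gusivo*, *wihi*).
*jifes*: final sound = /s/, a sibilant → -ipi → *jifesipi*.
The final sound of *abev* is /v/, which is a non-sibilant consonant, so the suffix is -uk, giving *abevuk*.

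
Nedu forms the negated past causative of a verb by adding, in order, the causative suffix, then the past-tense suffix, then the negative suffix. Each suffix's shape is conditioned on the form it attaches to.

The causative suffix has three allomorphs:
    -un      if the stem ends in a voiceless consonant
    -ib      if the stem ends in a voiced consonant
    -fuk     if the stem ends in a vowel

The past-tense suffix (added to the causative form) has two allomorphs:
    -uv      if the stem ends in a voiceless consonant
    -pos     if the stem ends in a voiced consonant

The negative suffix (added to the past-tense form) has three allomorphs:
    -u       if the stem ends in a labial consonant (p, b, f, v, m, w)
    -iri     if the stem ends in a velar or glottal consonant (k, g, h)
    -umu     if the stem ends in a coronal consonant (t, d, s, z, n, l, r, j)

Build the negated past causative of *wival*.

Since the final sound of *wival* is /l/ (a voiced consonant), it takes -ib, giving *wivalib*.
The causative form *wivalib* — final consonant /b/ (voiced) → -pos → *wivalibpos*.
The final consonant of the past-tense form *wivalibpos* is /s/, which is coronal, so the negative suffix is -umu, giving *wivalibposumu*.

wivalibposumu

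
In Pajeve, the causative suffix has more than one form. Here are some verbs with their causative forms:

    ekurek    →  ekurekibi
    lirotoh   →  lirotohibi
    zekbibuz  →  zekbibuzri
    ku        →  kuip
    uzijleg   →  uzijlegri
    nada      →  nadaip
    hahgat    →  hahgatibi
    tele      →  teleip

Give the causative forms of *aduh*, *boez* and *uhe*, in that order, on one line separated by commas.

aduhibi, boezri, uheip

The suffix is conditioned by the final sound: -ibi when the stem ends in a voiceless consonant (*ekurek*, *lirotoh*, *hahgat*); -ri when the stem ends in a voiced consonant (*zekbibuz*, *uzijleg*); -ip when the stem ends in a vowel (*ku*, *nada*, *tele*).
*aduh*: final sound = /h/, a voiceless consonant → -ibi → *aduhibi*.
The final sound of *boez* is /z/, which is a voiced consonant, so the suffix is -ri, giving *boezri*.
Since the final sound of *uhe* is /e/ (a vowel), it takes -ip, giving *uheip*.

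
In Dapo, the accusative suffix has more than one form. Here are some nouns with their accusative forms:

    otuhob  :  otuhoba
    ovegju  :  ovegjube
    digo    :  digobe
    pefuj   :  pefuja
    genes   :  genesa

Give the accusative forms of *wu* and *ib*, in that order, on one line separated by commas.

wube, iba

The alternation tracks the final sound of the stem — -a when the stem ends in a consonant (*otuhob*, *pefuj*, *genes*); -be when the stem ends in a vowel (*ovegju*, *digo*).
Since the final sound of *wu* is /u/ (a vowel), it takes -be, giving *wube*.
Since the final sound of *ib* is /b/ (a consonant), it takes -a, giving *iba*.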